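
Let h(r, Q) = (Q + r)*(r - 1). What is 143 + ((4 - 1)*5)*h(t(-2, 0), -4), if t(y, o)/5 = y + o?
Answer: 2453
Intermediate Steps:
t(y, o) = 5*o + 5*y (t(y, o) = 5*(y + o) = 5*(o + y) = 5*o + 5*y)
h(r, Q) = (-1 + r)*(Q + r) (h(r, Q) = (Q + r)*(-1 + r) = (-1 + r)*(Q + r))
143 + ((4 - 1)*5)*h(t(-2, 0), -4) = 143 + ((4 - 1)*5)*((5*0 + 5*(-2))² - 1*(-4) - (5*0 + 5*(-2)) - 4*(5*0 + 5*(-2))) = 143 + (3*5)*((0 - 10)² + 4 - (0 - 10) - 4*(0 - 10)) = 143 + 15*((-10)² + 4 - 1*(-10) - 4*(-10)) = 143 + 15*(100 + 4 + 10 + 40) = 143 + 15*154 = 143 + 2310 = 2453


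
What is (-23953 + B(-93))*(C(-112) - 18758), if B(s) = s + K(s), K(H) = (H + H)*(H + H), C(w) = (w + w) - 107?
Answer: -201388950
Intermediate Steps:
C(w) = -107 + 2*w (C(w) = 2*w - 107 = -107 + 2*w)
K(H) = 4*H**2 (K(H) = (2*H)*(2*H) = 4*H**2)
B(s) = s + 4*s**2
(-23953 + B(-93))*(C(-112) - 18758) = (-23953 - 93*(1 + 4*(-93)))*((-107 + 2*(-112)) - 18758) = (-23953 - 93*(1 - 372))*((-107 - 224) - 18758) = (-23953 - 93*(-371))*(-331 - 18758) = (-23953 + 34503)*(-19089) = 10550*(-19089) = -201388950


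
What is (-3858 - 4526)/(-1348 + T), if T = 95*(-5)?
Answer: 8384/1823 ≈ 4.5990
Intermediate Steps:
T = -475
(-3858 - 4526)/(-1348 + T) = (-3858 - 4526)/(-1348 - 475) = -8384/(-1823) = -8384*(-1/1823) = 8384/1823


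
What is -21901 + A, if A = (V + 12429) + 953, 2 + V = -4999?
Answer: -13520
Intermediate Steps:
V = -5001 (V = -2 - 4999 = -5001)
A = 8381 (A = (-5001 + 12429) + 953 = 7428 + 953 = 8381)
-21901 + A = -21901 + 8381 = -13520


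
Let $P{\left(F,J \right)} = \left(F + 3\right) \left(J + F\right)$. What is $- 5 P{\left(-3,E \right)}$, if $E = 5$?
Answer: $0$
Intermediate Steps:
$P{\left(F,J \right)} = \left(3 + F\right) \left(F + J\right)$
$- 5 P{\left(-3,E \right)} = - 5 \left(\left(-3\right)^{2} + 3 \left(-3\right) + 3 \cdot 5 - 15\right) = - 5 \left(9 - 9 + 15 - 15\right) = \left(-5\right) 0 = 0$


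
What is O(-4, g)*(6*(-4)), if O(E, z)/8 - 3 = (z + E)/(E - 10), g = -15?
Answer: -5856/7 ≈ -836.57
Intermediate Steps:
O(E, z) = 24 + 8*(E + z)/(-10 + E) (O(E, z) = 24 + 8*((z + E)/(E - 10)) = 24 + 8*((E + z)/(-10 + E)) = 24 + 8*(E + z)/(-10 + E))
O(-4, g)*(6*(-4)) = (8*(-30 - 15 + 4*(-4))/(-10 - 4))*(6*(-4)) = (8*(-30 - 15 - 16)/(-14))*(-24) = (8*(-1/14)*(-61))*(-24) = (244/7)*(-24) = -5856/7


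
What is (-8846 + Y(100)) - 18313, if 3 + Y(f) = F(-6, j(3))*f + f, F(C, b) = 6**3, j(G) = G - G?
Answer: -5462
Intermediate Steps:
j(G) = 0
F(C, b) = 216
Y(f) = -3 + 217*f (Y(f) = -3 + (216*f + f) = -3 + 217*f)
(-8846 + Y(100)) - 18313 = (-8846 + (-3 + 217*100)) - 18313 = (-8846 + (-3 + 21700)) - 18313 = (-8846 + 21697) - 18313 = 12851 - 18313 = -5462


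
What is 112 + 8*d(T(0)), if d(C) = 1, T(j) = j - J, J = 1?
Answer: 120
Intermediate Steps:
T(j) = -1 + j (T(j) = j - 1*1 = j - 1 = -1 + j)
112 + 8*d(T(0)) = 112 + 8*1 = 112 + 8 = 120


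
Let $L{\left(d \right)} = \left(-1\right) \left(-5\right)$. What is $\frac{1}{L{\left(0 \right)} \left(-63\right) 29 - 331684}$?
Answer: $- \frac{1}{340819} \approx -2.9341 \cdot 10^{-6}$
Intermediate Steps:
$L{\left(d \right)} = 5$
$\frac{1}{L{\left(0 \right)} \left(-63\right) 29 - 331684} = \frac{1}{5 \left(-63\right) 29 - 331684} = \frac{1}{\left(-315\right) 29 - 331684} = \frac{1}{-9135 - 331684} = \frac{1}{-340819} = - \frac{1}{340819}$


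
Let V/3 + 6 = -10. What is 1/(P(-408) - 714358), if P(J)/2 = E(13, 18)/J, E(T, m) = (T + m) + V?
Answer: -12/8572295 ≈ -1.3999e-6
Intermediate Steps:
V = -48 (V = -18 + 3*(-10) = -18 - 30 = -48)
E(T, m) = -48 + T + m (E(T, m) = (T + m) - 48 = -48 + T + m)
P(J) = -34/J (P(J) = 2*((-48 + 13 + 18)/J) = 2*(-17/J) = -34/J)
1/(P(-408) - 714358) = 1/(-34/(-408) - 714358) = 1/(-34*(-1/408) - 714358) = 1/(1/12 - 714358) = 1/(-8572295/12) = -12/8572295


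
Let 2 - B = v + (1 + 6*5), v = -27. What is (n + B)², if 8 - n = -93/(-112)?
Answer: 335241/12544 ≈ 26.725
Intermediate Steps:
n = 803/112 (n = 8 - (-93)/(-112) = 8 - (-93)*(-1)/112 = 8 - 1*93/112 = 8 - 93/112 = 803/112 ≈ 7.1696)
B = -2 (B = 2 - (-27 + (1 + 6*5)) = 2 - (-27 + (1 + 30)) = 2 - (-27 + 31) = 2 - 1*4 = 2 - 4 = -2)
(n + B)² = (803/112 - 2)² = (579/112)² = 335241/12544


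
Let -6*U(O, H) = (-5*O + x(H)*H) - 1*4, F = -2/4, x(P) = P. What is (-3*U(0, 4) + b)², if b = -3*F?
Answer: 225/4 ≈ 56.250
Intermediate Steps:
F = -½ (F = -2*¼ = -½ ≈ -0.50000)
b = 3/2 (b = -3*(-½) = 3/2 ≈ 1.5000)
U(O, H) = ⅔ - H²/6 + 5*O/6 (U(O, H) = -((-5*O + H*H) - 1*4)/6 = -((-5*O + H²) - 4)/6 = -((H² - 5*O) - 4)/6 = -(-4 + H² - 5*O)/6 = ⅔ - H²/6 + 5*O/6)
(-3*U(0, 4) + b)² = (-3*(⅔ - ⅙*4² + (⅚)*0) + 3/2)² = (-3*(⅔ - ⅙*16 + 0) + 3/2)² = (-3*(⅔ - 8/3 + 0) + 3/2)² = (-3*(-2) + 3/2)² = (6 + 3/2)² = (15/2)² = 225/4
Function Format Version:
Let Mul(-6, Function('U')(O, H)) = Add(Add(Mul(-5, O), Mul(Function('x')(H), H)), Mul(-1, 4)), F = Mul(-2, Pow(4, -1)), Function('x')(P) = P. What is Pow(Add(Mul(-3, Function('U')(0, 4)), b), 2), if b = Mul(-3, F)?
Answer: Rational(225, 4) ≈ 56.250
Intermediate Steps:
F = Rational(-1, 2) (F = Mul(-2, Rational(1, 4)) = Rational(-1, 2) ≈ -0.50000)
b = Rational(3, 2) (b = Mul(-3, Rational(-1, 2)) = Rational(3, 2) ≈ 1.5000)
Function('U')(O, H) = Add(Rational(2, 3), Mul(Rational(-1, 6), Pow(H, 2)), Mul(Rational(5, 6), O)) (Function('U')(O, H) = Mul(Rational(-1, 6), Add(Add(Mul(-5, O), Mul(H, H)), Mul(-1, 4))) = Mul(Rational(-1, 6), Add(Add(Mul(-5, O), Pow(H, 2)), -4)) = Mul(Rational(-1, 6), Add(Add(Pow(H, 2), Mul(-5, O)), -4)) = Mul(Rational(-1, 6), Add(-4, Pow(H, 2), Mul(-5, O))) = Add(Rational(2, 3), Mul(Rational(-1, 6), Pow(H, 2)), Mul(Rational(5, 6), O)))
Pow(Add(Mul(-3, Function('U')(0, 4)), b), 2) = Pow(Add(Mul(-3, Add(Rational(2, 3), Mul(Rational(-1, 6), Pow(4, 2)), Mul(Rational(5, 6), 0))), Rational(3, 2)), 2) = Pow(Add(Mul(-3, Add(Rational(2, 3), Mul(Rational(-1, 6), 16), 0)), Rational(3, 2)), 2) = Pow(Add(Mul(-3, Add(Rational(2, 3), Rational(-8, 3), 0)), Rational(3, 2)), 2) = Pow(Add(Mul(-3, -2), Rational(3, 2)), 2) = Pow(Add(6, Rational(3, 2)), 2) = Pow(Rational(15, 2), 2) = Rational(225, 4)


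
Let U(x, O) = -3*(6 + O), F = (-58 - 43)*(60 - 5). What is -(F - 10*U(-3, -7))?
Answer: 5585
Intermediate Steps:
F = -5555 (F = -101*55 = -5555)
U(x, O) = -18 - 3*O
-(F - 10*U(-3, -7)) = -(-5555 - 10*(-18 - 3*(-7))) = -(-5555 - 10*(-18 + 21)) = -(-5555 - 10*3) = -(-5555 - 30) = -1*(-5585) = 5585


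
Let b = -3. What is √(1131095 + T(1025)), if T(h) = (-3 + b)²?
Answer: √1131131 ≈ 1063.5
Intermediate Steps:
T(h) = 36 (T(h) = (-3 - 3)² = (-6)² = 36)
√(1131095 + T(1025)) = √(1131095 + 36) = √1131131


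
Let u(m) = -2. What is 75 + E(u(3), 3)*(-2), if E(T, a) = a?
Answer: 69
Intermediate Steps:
75 + E(u(3), 3)*(-2) = 75 + 3*(-2) = 75 - 6 = 69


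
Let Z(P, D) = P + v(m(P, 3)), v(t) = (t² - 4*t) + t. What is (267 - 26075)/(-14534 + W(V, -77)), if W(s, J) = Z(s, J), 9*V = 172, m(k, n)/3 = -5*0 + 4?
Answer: 116136/64831 ≈ 1.7914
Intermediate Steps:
m(k, n) = 12 (m(k, n) = 3*(-5*0 + 4) = 3*(0 + 4) = 3*4 = 12)
V = 172/9 (V = (⅑)*172 = 172/9 ≈ 19.111)
v(t) = t² - 3*t
Z(P, D) = 108 + P (Z(P, D) = P + 12*(-3 + 12) = P + 12*9 = P + 108 = 108 + P)
W(s, J) = 108 + s
(267 - 26075)/(-14534 + W(V, -77)) = (267 - 26075)/(-14534 + (108 + 172/9)) = -25808/(-14534 + 1144/9) = -25808/(-129662/9) = -25808*(-9/129662) = 116136/64831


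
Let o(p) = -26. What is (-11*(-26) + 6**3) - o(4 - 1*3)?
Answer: 528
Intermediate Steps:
(-11*(-26) + 6**3) - o(4 - 1*3) = (-11*(-26) + 6**3) - 1*(-26) = (286 + 216) + 26 = 502 + 26 = 528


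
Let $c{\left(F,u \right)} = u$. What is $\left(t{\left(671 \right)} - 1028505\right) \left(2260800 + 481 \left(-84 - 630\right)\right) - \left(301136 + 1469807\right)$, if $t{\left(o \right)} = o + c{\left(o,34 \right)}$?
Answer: $-1970670545743$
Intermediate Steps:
$t{\left(o \right)} = 34 + o$ ($t{\left(o \right)} = o + 34 = 34 + o$)
$\left(t{\left(671 \right)} - 1028505\right) \left(2260800 + 481 \left(-84 - 630\right)\right) - \left(301136 + 1469807\right) = \left(\left(34 + 671\right) - 1028505\right) \left(2260800 + 481 \left(-84 - 630\right)\right) - \left(301136 + 1469807\right) = \left(705 - 1028505\right) \left(2260800 + 481 \left(-714\right)\right) - 1770943 = - 1027800 \left(2260800 - 343434\right) - 1770943 = \left(-1027800\right) 1917366 - 1770943 = -1970668774800 - 1770943 = -1970670545743$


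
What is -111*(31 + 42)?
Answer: -8103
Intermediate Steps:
-111*(31 + 42) = -111*73 = -8103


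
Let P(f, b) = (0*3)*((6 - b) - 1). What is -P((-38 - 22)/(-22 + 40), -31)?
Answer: 0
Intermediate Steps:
P(f, b) = 0 (P(f, b) = 0*(5 - b) = 0)
-P((-38 - 22)/(-22 + 40), -31) = -1*0 = 0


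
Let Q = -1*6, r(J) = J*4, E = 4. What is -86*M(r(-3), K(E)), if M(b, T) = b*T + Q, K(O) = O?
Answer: 4644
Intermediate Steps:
r(J) = 4*J
Q = -6
M(b, T) = -6 + T*b (M(b, T) = b*T - 6 = T*b - 6 = -6 + T*b)
-86*M(r(-3), K(E)) = -86*(-6 + 4*(4*(-3))) = -86*(-6 + 4*(-12)) = -86*(-6 - 48) = -86*(-54) = 4644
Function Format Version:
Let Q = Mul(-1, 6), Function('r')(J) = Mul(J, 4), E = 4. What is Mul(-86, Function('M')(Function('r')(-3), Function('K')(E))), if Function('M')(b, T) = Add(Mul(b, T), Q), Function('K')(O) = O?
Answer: 4644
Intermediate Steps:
Function('r')(J) = Mul(4, J)
Q = -6
Function('M')(b, T) = Add(-6, Mul(T, b)) (Function('M')(b, T) = Add(Mul(b, T), -6) = Add(Mul(T, b), -6) = Add(-6, Mul(T, b)))
Mul(-86, Function('M')(Function('r')(-3), Function('K')(E))) = Mul(-86, Add(-6, Mul(4, Mul(4, -3)))) = Mul(-86, Add(-6, Mul(4, -12))) = Mul(-86, Add(-6, -48)) = Mul(-86, -54) = 4644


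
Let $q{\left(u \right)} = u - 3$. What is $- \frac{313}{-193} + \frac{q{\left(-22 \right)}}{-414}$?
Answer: $\frac{134407}{79902} \approx 1.6821$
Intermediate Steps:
$q{\left(u \right)} = -3 + u$
$- \frac{313}{-193} + \frac{q{\left(-22 \right)}}{-414} = - \frac{313}{-193} + \frac{-3 - 22}{-414} = \left(-313\right) \left(- \frac{1}{193}\right) - - \frac{25}{414} = \frac{313}{193} + \frac{25}{414} = \frac{134407}{79902}$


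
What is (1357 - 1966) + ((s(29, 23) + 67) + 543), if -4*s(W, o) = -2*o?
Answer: 25/2 ≈ 12.500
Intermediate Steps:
s(W, o) = o/2 (s(W, o) = -(-1)*o/2 = o/2)
(1357 - 1966) + ((s(29, 23) + 67) + 543) = (1357 - 1966) + (((1/2)*23 + 67) + 543) = -609 + ((23/2 + 67) + 543) = -609 + (157/2 + 543) = -609 + 1243/2 = 25/2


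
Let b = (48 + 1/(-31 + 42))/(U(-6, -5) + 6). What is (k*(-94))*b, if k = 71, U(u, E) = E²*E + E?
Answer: 1765273/682 ≈ 2588.4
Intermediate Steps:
U(u, E) = E + E³ (U(u, E) = E³ + E = E + E³)
b = -529/1364 (b = (48 + 1/(-31 + 42))/((-5 + (-5)³) + 6) = (48 + 1/11)/((-5 - 125) + 6) = (48 + 1/11)/(-130 + 6) = (529/11)/(-124) = (529/11)*(-1/124) = -529/1364 ≈ -0.38783)
(k*(-94))*b = (71*(-94))*(-529/1364) = -6674*(-529/1364) = 1765273/682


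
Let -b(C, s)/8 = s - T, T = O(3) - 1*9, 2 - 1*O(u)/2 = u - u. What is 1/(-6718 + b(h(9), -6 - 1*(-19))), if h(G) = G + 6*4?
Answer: -1/6862 ≈ -0.00014573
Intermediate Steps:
O(u) = 4 (O(u) = 4 - 2*(u - u) = 4 - 2*0 = 4 + 0 = 4)
T = -5 (T = 4 - 1*9 = 4 - 9 = -5)
h(G) = 24 + G (h(G) = G + 24 = 24 + G)
b(C, s) = -40 - 8*s (b(C, s) = -8*(s - 1*(-5)) = -8*(s + 5) = -8*(5 + s) = -40 - 8*s)
1/(-6718 + b(h(9), -6 - 1*(-19))) = 1/(-6718 + (-40 - 8*(-6 - 1*(-19)))) = 1/(-6718 + (-40 - 8*(-6 + 19))) = 1/(-6718 + (-40 - 8*13)) = 1/(-6718 + (-40 - 104)) = 1/(-6718 - 144) = 1/(-6862) = -1/6862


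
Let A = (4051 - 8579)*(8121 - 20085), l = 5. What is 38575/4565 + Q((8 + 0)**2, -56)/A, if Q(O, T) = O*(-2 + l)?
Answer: 2176795878/257603863 ≈ 8.4502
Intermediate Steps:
Q(O, T) = 3*O (Q(O, T) = O*(-2 + 5) = O*3 = 3*O)
A = 54172992 (A = -4528*(-11964) = 54172992)
38575/4565 + Q((8 + 0)**2, -56)/A = 38575/4565 + (3*(8 + 0)**2)/54172992 = 38575*(1/4565) + (3*8**2)*(1/54172992) = 7715/913 + (3*64)*(1/54172992) = 7715/913 + 192*(1/54172992) = 7715/913 + 1/282151 = 2176795878/257603863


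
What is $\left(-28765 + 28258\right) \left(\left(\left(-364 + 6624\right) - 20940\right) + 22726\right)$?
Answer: $-4079322$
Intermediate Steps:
$\left(-28765 + 28258\right) \left(\left(\left(-364 + 6624\right) - 20940\right) + 22726\right) = - 507 \left(\left(6260 - 20940\right) + 22726\right) = - 507 \left(-14680 + 22726\right) = \left(-507\right) 8046 = -4079322$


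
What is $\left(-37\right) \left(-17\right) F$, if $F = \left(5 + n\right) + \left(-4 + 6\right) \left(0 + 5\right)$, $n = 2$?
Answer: $10693$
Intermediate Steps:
$F = 17$ ($F = \left(5 + 2\right) + \left(-4 + 6\right) \left(0 + 5\right) = 7 + 2 \cdot 5 = 7 + 10 = 17$)
$\left(-37\right) \left(-17\right) F = \left(-37\right) \left(-17\right) 17 = 629 \cdot 17 = 10693$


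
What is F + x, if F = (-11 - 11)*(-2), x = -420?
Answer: -376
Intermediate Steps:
F = 44 (F = -22*(-2) = 44)
F + x = 44 - 420 = -376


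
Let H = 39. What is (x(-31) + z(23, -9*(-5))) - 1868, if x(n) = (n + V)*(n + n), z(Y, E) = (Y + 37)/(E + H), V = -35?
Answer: 15573/7 ≈ 2224.7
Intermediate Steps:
z(Y, E) = (37 + Y)/(39 + E) (z(Y, E) = (Y + 37)/(E + 39) = (37 + Y)/(39 + E))
x(n) = 2*n*(-35 + n) (x(n) = (n - 35)*(n + n) = (-35 + n)*(2*n) = 2*n*(-35 + n))
(x(-31) + z(23, -9*(-5))) - 1868 = (2*(-31)*(-35 - 31) + (37 + 23)/(39 - 9*(-5))) - 1868 = (2*(-31)*(-66) + 60/(39 + 45)) - 1868 = (4092 + 60/84) - 1868 = (4092 + (1/84)*60) - 1868 = (4092 + 5/7) - 1868 = 28649/7 - 1868 = 15573/7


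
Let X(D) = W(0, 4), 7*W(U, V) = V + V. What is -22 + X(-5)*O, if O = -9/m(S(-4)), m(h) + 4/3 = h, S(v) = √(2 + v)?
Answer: -2186/119 + 324*I*√2/119 ≈ -18.37 + 3.8505*I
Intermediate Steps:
W(U, V) = 2*V/7 (W(U, V) = (V + V)/7 = (2*V)/7 = 2*V/7)
X(D) = 8/7 (X(D) = (2/7)*4 = 8/7)
m(h) = -4/3 + h
O = -9/(-4/3 + I*√2) (O = -9/(-4/3 + √(2 - 4)) = -9/(-4/3 + √(-2)) = -9/(-4/3 + I*√2) ≈ 3.1765 + 3.3692*I)
-22 + X(-5)*O = -22 + 8*(54/17 + 81*I*√2/34)/7 = -22 + (432/119 + 324*I*√2/119) = -2186/119 + 324*I*√2/119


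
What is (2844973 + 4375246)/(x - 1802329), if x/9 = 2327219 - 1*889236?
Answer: 7220219/11139518 ≈ 0.64816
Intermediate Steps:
x = 12941847 (x = 9*(2327219 - 1*889236) = 9*(2327219 - 889236) = 9*1437983 = 12941847)
(2844973 + 4375246)/(x - 1802329) = (2844973 + 4375246)/(12941847 - 1802329) = 7220219/11139518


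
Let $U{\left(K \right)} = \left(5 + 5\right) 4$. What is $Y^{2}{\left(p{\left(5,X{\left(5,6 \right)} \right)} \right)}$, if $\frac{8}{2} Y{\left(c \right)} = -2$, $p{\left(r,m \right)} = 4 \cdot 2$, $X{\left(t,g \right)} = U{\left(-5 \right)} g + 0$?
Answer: $\frac{1}{4} \approx 0.25$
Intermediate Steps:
$U{\left(K \right)} = 40$ ($U{\left(K \right)} = 10 \cdot 4 = 40$)
$X{\left(t,g \right)} = 40 g$ ($X{\left(t,g \right)} = 40 g + 0 = 40 g$)
$p{\left(r,m \right)} = 8$
$Y{\left(c \right)} = - \frac{1}{2}$ ($Y{\left(c \right)} = \frac{1}{4} \left(-2\right) = - \frac{1}{2}$)
$Y^{2}{\left(p{\left(5,X{\left(5,6 \right)} \right)} \right)} = \left(- \frac{1}{2}\right)^{2} = \frac{1}{4}$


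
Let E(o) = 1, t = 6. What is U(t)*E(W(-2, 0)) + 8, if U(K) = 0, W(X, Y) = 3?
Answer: 8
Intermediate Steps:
U(t)*E(W(-2, 0)) + 8 = 0*1 + 8 = 0 + 8 = 8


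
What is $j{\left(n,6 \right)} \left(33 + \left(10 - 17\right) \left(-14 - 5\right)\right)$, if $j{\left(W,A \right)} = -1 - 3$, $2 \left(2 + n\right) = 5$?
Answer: $-664$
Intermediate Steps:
$n = \frac{1}{2}$ ($n = -2 + \frac{1}{2} \cdot 5 = -2 + \frac{5}{2} = \frac{1}{2} \approx 0.5$)
$j{\left(W,A \right)} = -4$ ($j{\left(W,A \right)} = -1 - 3 = -4$)
$j{\left(n,6 \right)} \left(33 + \left(10 - 17\right) \left(-14 - 5\right)\right) = - 4 \left(33 + \left(10 - 17\right) \left(-14 - 5\right)\right) = - 4 \left(33 - -133\right) = - 4 \left(33 + 133\right) = \left(-4\right) 166 = -664$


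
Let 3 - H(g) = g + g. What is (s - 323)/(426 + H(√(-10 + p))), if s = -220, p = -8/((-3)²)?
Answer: -2096523/1656761 - 22806*I*√2/1656761 ≈ -1.2654 - 0.019467*I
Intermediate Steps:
p = -8/9 ≈ -0.88889
H(g) = 3 - 2*g (H(g) = 3 - (g + g) = 3 - 2*g)
(s - 323)/(426 + H(√(-10 + p))) = (-220 - 323)/(426 + (3 - 2*√(-10 - 8/9))) = -543/(426 + (3 - 14*I*√2/3)) = -543/(429 - 14*I*√2/3)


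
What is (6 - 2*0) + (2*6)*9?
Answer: 114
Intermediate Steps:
(6 - 2*0) + (2*6)*9 = (6 + 0) + 12*9 = 6 + 108 = 114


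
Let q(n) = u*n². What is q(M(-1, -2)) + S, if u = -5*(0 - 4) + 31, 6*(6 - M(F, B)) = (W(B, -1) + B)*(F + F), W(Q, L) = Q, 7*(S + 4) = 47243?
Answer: 23567/3 ≈ 7855.7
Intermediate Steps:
S = 6745 (S = -4 + (⅐)*47243 = -4 + 6749 = 6745)
M(F, B) = 6 - 2*B*F/3 (M(F, B) = 6 - (B + B)*(F + F)/6 = 6 - 2*B*2*F/6 = 6 - 2*B*F/3)
u = 51 (u = -5*(-4) + 31 = 20 + 31 = 51)
q(n) = 51*n²
q(M(-1, -2)) + S = 51*(6 - ⅔*(-2)*(-1))² + 6745 = 51*(6 - 4/3)² + 6745 = 51*(14/3)² + 6745 = 51*(196/9) + 6745 = 3332/3 + 6745 = 23567/3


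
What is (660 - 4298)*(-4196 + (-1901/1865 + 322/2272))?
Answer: 16173952661309/1059320 ≈ 1.5268e+7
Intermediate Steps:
(660 - 4298)*(-4196 + (-1901/1865 + 322/2272)) = -3638*(-4196 + (-1901*1/1865 + 322*(1/2272))) = -3638*(-4196 + (-1901/1865 + 161/1136)) = -3638*(-4196 - 1859271/2118640) = -3638*(-8891672711/2118640) = 16173952661309/1059320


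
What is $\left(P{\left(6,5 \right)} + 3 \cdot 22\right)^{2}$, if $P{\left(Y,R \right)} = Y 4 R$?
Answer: $34596$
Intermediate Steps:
$P{\left(Y,R \right)} = 4 R Y$ ($P{\left(Y,R \right)} = 4 Y R = 4 R Y$)
$\left(P{\left(6,5 \right)} + 3 \cdot 22\right)^{2} = \left(4 \cdot 5 \cdot 6 + 3 \cdot 22\right)^{2} = \left(120 + 66\right)^{2} = 186^{2} = 34596$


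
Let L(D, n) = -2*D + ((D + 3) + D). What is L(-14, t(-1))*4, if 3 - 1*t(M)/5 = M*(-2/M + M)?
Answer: 12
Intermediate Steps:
t(M) = 15 - 5*M*(M - 2/M) (t(M) = 15 - 5*M*(-2/M + M) = 15 - 5*M*(M - 2/M))
L(D, n) = 3 (L(D, n) = -2*D + ((3 + D) + D) = -2*D + (3 + 2*D) = 3)
L(-14, t(-1))*4 = 3*4 = 12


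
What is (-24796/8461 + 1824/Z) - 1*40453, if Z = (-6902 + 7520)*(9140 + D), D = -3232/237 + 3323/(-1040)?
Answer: -79280878597523518283/1959684971051227 ≈ -40456.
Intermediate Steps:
D = -4148831/246480 (D = -3232*1/237 + 3323*(-1/1040) = -3232/237 - 3323/1040 = -4148831/246480 ≈ -16.832)
Z = 231613872007/41080 (Z = (-6902 + 7520)*(9140 - 4148831/246480) = 618*(2248678369/246480) = 231613872007/41080 ≈ 5.6381e+6)
(-24796/8461 + 1824/Z) - 1*40453 = (-24796/8461 + 1824/(231613872007/41080)) - 1*40453 = (-24796*1/8461 + 1824*(41080/231613872007)) - 40453 = (-24796/8461 + 74929920/231613872007) - 40453 = -5742463588232452/1959684971051227 - 40453 = -79280878597523518283/1959684971051227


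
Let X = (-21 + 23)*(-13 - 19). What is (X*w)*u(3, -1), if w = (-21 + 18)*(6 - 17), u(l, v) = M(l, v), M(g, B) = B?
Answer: 2112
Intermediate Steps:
u(l, v) = v
X = -64 (X = 2*(-32) = -64)
w = 33 (w = -3*(-11) = 33)
(X*w)*u(3, -1) = -64*33*(-1) = -2112*(-1) = 2112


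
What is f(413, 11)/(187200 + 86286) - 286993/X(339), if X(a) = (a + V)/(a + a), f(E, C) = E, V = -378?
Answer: 17738416282517/3555318 ≈ 4.9893e+6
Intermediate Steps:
X(a) = (-378 + a)/(2*a) (X(a) = (a - 378)/(a + a) = (-378 + a)/((2*a)) = (-378 + a)*(1/(2*a)) = (-378 + a)/(2*a))
f(413, 11)/(187200 + 86286) - 286993/X(339) = 413/(187200 + 86286) - 286993*678/(-378 + 339) = 413/273486 - 286993/((½)*(1/339)*(-39)) = 413*(1/273486) - 286993/(-13/226) = 413/273486 - 286993*(-226/13) = 413/273486 + 64860418/13 = 17738416282517/3555318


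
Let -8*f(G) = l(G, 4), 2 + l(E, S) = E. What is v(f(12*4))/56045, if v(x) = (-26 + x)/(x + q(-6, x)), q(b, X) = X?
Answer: 127/2578070 ≈ 4.9262e-5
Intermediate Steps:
l(E, S) = -2 + E
f(G) = 1/4 - G/8 (f(G) = -(-2 + G)/8 = 1/4 - G/8)
v(x) = (-26 + x)/(2*x) (v(x) = (-26 + x)/(x + x) = (-26 + x)/((2*x)) = (-26 + x)*(1/(2*x)) = (-26 + x)/(2*x))
v(f(12*4))/56045 = ((-26 + (1/4 - 3*4/2))/(2*(1/4 - 3*4/2)))/56045 = ((-26 + (1/4 - 1/8*48))/(2*(1/4 - 1/8*48)))*(1/56045) = ((-26 + (1/4 - 6))/(2*(1/4 - 6)))*(1/56045) = ((-26 - 23/4)/(2*(-23/4)))*(1/56045) = ((1/2)*(-4/23)*(-127/4))*(1/56045) = (127/46)*(1/56045) = 127/2578070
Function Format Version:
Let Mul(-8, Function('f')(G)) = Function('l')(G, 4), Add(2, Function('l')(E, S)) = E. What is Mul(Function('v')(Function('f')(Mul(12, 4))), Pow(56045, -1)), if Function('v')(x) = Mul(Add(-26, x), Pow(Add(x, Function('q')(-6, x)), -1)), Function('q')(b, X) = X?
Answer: Rational(127, 2578070) ≈ 4.9262e-5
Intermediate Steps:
Function('l')(E, S) = Add(-2, E)
Function('f')(G) = Add(Rational(1, 4), Mul(Rational(-1, 8), G)) (Function('f')(G) = Mul(Rational(-1, 8), Add(-2, G)) = Add(Rational(1, 4), Mul(Rational(-1, 8), G)))
Function('v')(x) = Mul(Rational(1, 2), Pow(x, -1), Add(-26, x)) (Function('v')(x) = Mul(Add(-26, x), Pow(Add(x, x), -1)) = Mul(Add(-26, x), Pow(Mul(2, x), -1)) = Mul(Add(-26, x), Mul(Rational(1, 2), Pow(x, -1))) = Mul(Rational(1, 2), Pow(x, -1), Add(-26, x)))
Mul(Function('v')(Function('f')(Mul(12, 4))), Pow(56045, -1)) = Mul(Mul(Rational(1, 2), Pow(Add(Rational(1, 4), Mul(Rational(-1, 8), Mul(12, 4))), -1), Add(-26, Add(Rational(1, 4), Mul(Rational(-1, 8), Mul(12, 4))))), Pow(56045, -1)) = Mul(Mul(Rational(1, 2), Pow(Add(Rational(1, 4), Mul(Rational(-1, 8), 48)), -1), Add(-26, Add(Rational(1, 4), Mul(Rational(-1, 8), 48)))), Rational(1, 56045)) = Mul(Mul(Rational(1, 2), Pow(Add(Rational(1, 4), -6), -1), Add(-26, Add(Rational(1, 4), -6))), Rational(1, 56045)) = Mul(Mul(Rational(1, 2), Pow(Rational(-23, 4), -1), Add(-26, Rational(-23, 4))), Rational(1, 56045)) = Mul(Mul(Rational(1, 2), Rational(-4, 23), Rational(-127, 4)), Rational(1, 56045)) = Mul(Rational(127, 46), Rational(1, 56045)) = Rational(127, 2578070)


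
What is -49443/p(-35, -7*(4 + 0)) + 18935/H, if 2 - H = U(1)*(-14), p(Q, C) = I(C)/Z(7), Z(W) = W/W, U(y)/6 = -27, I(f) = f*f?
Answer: -63441439/888272 ≈ -71.421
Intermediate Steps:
I(f) = f²
U(y) = -162 (U(y) = 6*(-27) = -162)
Z(W) = 1
p(Q, C) = C² (p(Q, C) = C²/1 = C²*1 = C²)
H = -2266 (H = 2 - (-162)*(-14) = 2 - 1*2268 = 2 - 2268 = -2266)
-49443/p(-35, -7*(4 + 0)) + 18935/H = -49443*1/(49*(4 + 0)²) + 18935/(-2266) = -49443/((-7*4)²) + 18935*(-1/2266) = -49443/((-28)²) - 18935/2266 = -49443/784 - 18935/2266 = -63441439/888272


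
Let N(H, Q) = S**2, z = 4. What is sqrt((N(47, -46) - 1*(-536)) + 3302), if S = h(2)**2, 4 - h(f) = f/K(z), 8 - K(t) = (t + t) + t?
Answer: sqrt(67969)/4 ≈ 65.177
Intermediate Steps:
K(t) = 8 - 3*t (K(t) = 8 - ((t + t) + t) = 8 - (2*t + t) = 8 - 3*t)
h(f) = 4 + f/4 (h(f) = 4 - f/(8 - 3*4) = 4 - f/(8 - 12) = 4 - f/(-4) = 4 - f*(-1)/4 = 4 - (-1)*f/4 = 4 + f/4)
S = 81/4 (S = (4 + (1/4)*2)**2 = (4 + 1/2)**2 = (9/2)**2 = 81/4 ≈ 20.250)
N(H, Q) = 6561/16 (N(H, Q) = (81/4)**2 = 6561/16)
sqrt((N(47, -46) - 1*(-536)) + 3302) = sqrt((6561/16 - 1*(-536)) + 3302) = sqrt((6561/16 + 536) + 3302) = sqrt(15137/16 + 3302) = sqrt(67969/16) = sqrt(67969)/4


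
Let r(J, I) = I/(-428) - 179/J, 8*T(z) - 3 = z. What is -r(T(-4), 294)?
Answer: -306301/214 ≈ -1431.3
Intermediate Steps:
T(z) = 3/8 + z/8
r(J, I) = -179/J - I/428 (r(J, I) = I*(-1/428) - 179/J = -I/428 - 179/J = -179/J - I/428)
-r(T(-4), 294) = -(-179/(3/8 + (⅛)*(-4)) - 1/428*294) = -(-179/(3/8 - ½) - 147/214) = -(-179/(-⅛) - 147/214) = -(-179*(-8) - 147/214) = -(1432 - 147/214) = -1*306301/214 = -306301/214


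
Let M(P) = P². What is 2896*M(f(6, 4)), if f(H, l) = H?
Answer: 104256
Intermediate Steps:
2896*M(f(6, 4)) = 2896*6² = 2896*36 = 104256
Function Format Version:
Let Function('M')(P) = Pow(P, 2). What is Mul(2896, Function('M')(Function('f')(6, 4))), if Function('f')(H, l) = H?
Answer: 104256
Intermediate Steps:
Mul(2896, Function('M')(Function('f')(6, 4))) = Mul(2896, Pow(6, 2)) = Mul(2896, 36) = 104256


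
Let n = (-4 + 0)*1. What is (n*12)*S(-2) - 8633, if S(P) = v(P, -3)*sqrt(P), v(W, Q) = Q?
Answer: -8633 + 144*I*sqrt(2) ≈ -8633.0 + 203.65*I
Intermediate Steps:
S(P) = -3*sqrt(P)
n = -4 (n = -4*1 = -4)
(n*12)*S(-2) - 8633 = (-4*12)*(-3*I*sqrt(2)) - 8633 = -(-144)*I*sqrt(2) - 8633 = 144*I*sqrt(2) - 8633 = -8633 + 144*I*sqrt(2)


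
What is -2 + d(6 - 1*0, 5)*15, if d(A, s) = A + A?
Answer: 178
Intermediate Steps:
d(A, s) = 2*A
-2 + d(6 - 1*0, 5)*15 = -2 + (2*(6 - 1*0))*15 = -2 + (2*(6 + 0))*15 = -2 + (2*6)*15 = -2 + 12*15 = -2 + 180 = 178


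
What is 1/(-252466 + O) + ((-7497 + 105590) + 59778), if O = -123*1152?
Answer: 62226749101/394162 ≈ 1.5787e+5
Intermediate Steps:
O = -141696
1/(-252466 + O) + ((-7497 + 105590) + 59778) = 1/(-252466 - 141696) + ((-7497 + 105590) + 59778) = 1/(-394162) + (98093 + 59778) = -1/394162 + 157871 = 62226749101/394162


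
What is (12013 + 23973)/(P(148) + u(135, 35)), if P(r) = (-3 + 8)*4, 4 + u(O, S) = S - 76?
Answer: -35986/25 ≈ -1439.4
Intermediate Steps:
u(O, S) = -80 + S (u(O, S) = -4 + (S - 76) = -4 + (-76 + S) = -80 + S)
P(r) = 20 (P(r) = 5*4 = 20)
(12013 + 23973)/(P(148) + u(135, 35)) = (12013 + 23973)/(20 + (-80 + 35)) = 35986/(20 - 45) = 35986/(-25) = 35986*(-1/25) = -35986/25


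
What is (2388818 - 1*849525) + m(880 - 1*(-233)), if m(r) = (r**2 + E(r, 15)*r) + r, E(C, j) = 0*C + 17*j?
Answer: 3062990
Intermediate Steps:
E(C, j) = 17*j (E(C, j) = 0 + 17*j = 17*j)
m(r) = r**2 + 256*r (m(r) = (r**2 + (17*15)*r) + r = (r**2 + 255*r) + r = r**2 + 256*r)
(2388818 - 1*849525) + m(880 - 1*(-233)) = (2388818 - 1*849525) + (880 - 1*(-233))*(256 + (880 - 1*(-233))) = (2388818 - 849525) + (880 + 233)*(256 + (880 + 233)) = 1539293 + 1113*(256 + 1113) = 1539293 + 1113*1369 = 1539293 + 1523697 = 3062990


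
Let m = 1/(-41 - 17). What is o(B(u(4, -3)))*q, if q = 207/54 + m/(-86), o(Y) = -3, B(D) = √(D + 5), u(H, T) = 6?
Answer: -57365/4988 ≈ -11.501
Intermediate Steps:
m = -1/58 (m = 1/(-58) = -1/58 ≈ -0.017241)
B(D) = √(5 + D)
q = 57365/14964 (q = 207/54 - 1/58/(-86) = 207*(1/54) - 1/58*(-1/86) = 23/6 + 1/4988 = 57365/14964 ≈ 3.8335)
o(B(u(4, -3)))*q = -3*57365/14964 = -57365/4988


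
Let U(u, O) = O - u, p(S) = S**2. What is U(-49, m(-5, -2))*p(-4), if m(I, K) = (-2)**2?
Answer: 848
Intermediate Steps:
m(I, K) = 4
U(-49, m(-5, -2))*p(-4) = (4 - 1*(-49))*(-4)**2 = (4 + 49)*16 = 53*16 = 848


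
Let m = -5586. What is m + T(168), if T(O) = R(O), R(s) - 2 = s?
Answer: -5416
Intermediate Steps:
R(s) = 2 + s
T(O) = 2 + O
m + T(168) = -5586 + (2 + 168) = -5586 + 170 = -5416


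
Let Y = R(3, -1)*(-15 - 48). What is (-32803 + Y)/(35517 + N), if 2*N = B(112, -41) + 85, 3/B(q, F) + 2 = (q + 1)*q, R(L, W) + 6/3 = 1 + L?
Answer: -16340532/17645879 ≈ -0.92603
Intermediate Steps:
R(L, W) = -1 + L (R(L, W) = -2 + (1 + L) = -1 + L)
B(q, F) = 3/(-2 + q*(1 + q)) (B(q, F) = 3/(-2 + (q + 1)*q) = 3/(-2 + (1 + q)*q) = 3/(-2 + q*(1 + q)))
Y = -126 (Y = (-1 + 3)*(-15 - 48) = 2*(-63) = -126)
N = 358531/8436 (N = (3/(-2 + 112 + 112²) + 85)/2 = (3/(-2 + 112 + 12544) + 85)/2 = (3/12654 + 85)/2 = (3*(1/12654) + 85)/2 = (1/4218 + 85)/2 = (½)*(358531/4218) = 358531/8436 ≈ 42.500)
(-32803 + Y)/(35517 + N) = (-32803 - 126)/(35517 + 358531/8436) = -32929/299979943/8436 = -32929*8436/299979943 = -16340532/17645879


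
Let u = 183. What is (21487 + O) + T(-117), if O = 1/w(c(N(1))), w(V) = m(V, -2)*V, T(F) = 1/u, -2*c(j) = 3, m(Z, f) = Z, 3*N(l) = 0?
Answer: 11796610/549 ≈ 21487.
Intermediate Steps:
N(l) = 0 (N(l) = (⅓)*0 = 0)
c(j) = -3/2 (c(j) = -½*3 = -3/2)
T(F) = 1/183
w(V) = V² (w(V) = V*V = V²)
O = 4/9 (O = 1/((-3/2)²) = 1/(9/4) = 4/9 ≈ 0.44444)
(21487 + O) + T(-117) = (21487 + 4/9) + 1/183 = 193387/9 + 1/183 = 11796610/549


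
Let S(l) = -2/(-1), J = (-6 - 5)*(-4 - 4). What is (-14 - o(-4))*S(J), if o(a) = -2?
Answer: -24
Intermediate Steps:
J = 88 (J = -11*(-8) = 88)
S(l) = 2 (S(l) = -2*(-1) = 2)
(-14 - o(-4))*S(J) = (-14 - 1*(-2))*2 = (-14 + 2)*2 = -12*2 = -24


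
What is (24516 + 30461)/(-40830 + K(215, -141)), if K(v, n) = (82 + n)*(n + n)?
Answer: -54977/24192 ≈ -2.2725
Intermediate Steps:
K(v, n) = 2*n*(82 + n) (K(v, n) = (82 + n)*(2*n) = 2*n*(82 + n))
(24516 + 30461)/(-40830 + K(215, -141)) = (24516 + 30461)/(-40830 + 2*(-141)*(82 - 141)) = 54977/(-40830 + 2*(-141)*(-59)) = 54977/(-40830 + 16638) = 54977/(-24192) = 54977*(-1/24192) = -54977/24192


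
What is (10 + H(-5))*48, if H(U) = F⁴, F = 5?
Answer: 30480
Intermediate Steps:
H(U) = 625 (H(U) = 5⁴ = 625)
(10 + H(-5))*48 = (10 + 625)*48 = 635*48 = 30480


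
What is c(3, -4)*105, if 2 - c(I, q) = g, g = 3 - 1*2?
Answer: 105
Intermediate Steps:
g = 1 (g = 3 - 2 = 1)
c(I, q) = 1 (c(I, q) = 2 - 1*1 = 2 - 1 = 1)
c(3, -4)*105 = 1*105 = 105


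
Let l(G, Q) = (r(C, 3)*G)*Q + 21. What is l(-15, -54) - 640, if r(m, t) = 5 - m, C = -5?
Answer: 7481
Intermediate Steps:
l(G, Q) = 21 + 10*G*Q (l(G, Q) = ((5 - 1*(-5))*G)*Q + 21 = ((5 + 5)*G)*Q + 21 = (10*G)*Q + 21 = 10*G*Q + 21 = 21 + 10*G*Q)
l(-15, -54) - 640 = (21 + 10*(-15)*(-54)) - 640 = (21 + 8100) - 640 = 8121 - 640 = 7481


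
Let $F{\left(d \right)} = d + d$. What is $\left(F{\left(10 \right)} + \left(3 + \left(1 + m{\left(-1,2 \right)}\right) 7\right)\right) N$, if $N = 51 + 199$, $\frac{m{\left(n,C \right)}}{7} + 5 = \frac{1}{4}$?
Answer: $- \frac{101375}{2} \approx -50688.0$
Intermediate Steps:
$m{\left(n,C \right)} = - \frac{133}{4}$ ($m{\left(n,C \right)} = -35 + \frac{7}{4} = - \frac{133}{4}$)
$N = 250$
$F{\left(d \right)} = 2 d$
$\left(F{\left(10 \right)} + \left(3 + \left(1 + m{\left(-1,2 \right)}\right) 7\right)\right) N = \left(2 \cdot 10 + \left(3 + \left(1 - \frac{133}{4}\right) 7\right)\right) 250 = \left(20 + \left(3 - \frac{903}{4}\right)\right) 250 = \left(20 - \frac{891}{4}\right) 250 = \left(- \frac{811}{4}\right) 250 = - \frac{101375}{2}$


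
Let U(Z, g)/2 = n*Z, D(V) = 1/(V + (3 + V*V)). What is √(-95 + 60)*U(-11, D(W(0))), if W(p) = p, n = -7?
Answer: 154*I*√35 ≈ 911.08*I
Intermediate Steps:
D(V) = 1/(3 + V + V²) (D(V) = 1/(V + (3 + V²)) = 1/(3 + V + V²))
U(Z, g) = -14*Z (U(Z, g) = 2*(-7*Z) = -14*Z)
√(-95 + 60)*U(-11, D(W(0))) = √(-95 + 60)*(-14*(-11)) = √(-35)*154 = (I*√35)*154 = 154*I*√35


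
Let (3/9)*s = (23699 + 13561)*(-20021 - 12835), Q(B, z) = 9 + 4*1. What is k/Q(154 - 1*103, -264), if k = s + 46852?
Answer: -3672596828/13 ≈ -2.8251e+8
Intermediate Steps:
Q(B, z) = 13 (Q(B, z) = 9 + 4 = 13)
s = -3672643680 (s = 3*((23699 + 13561)*(-20021 - 12835)) = 3*(37260*(-32856)) = 3*(-1224214560) = -3672643680)
k = -3672596828 (k = -3672643680 + 46852 = -3672596828)
k/Q(154 - 1*103, -264) = -3672596828/13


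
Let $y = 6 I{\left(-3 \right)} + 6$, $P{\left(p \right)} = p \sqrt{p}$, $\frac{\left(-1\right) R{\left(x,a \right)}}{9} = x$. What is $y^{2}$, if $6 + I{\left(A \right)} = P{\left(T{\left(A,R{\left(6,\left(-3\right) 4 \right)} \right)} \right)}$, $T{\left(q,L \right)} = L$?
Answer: $-5667804 + 58320 i \sqrt{6} \approx -5.6678 \cdot 10^{6} + 1.4285 \cdot 10^{5} i$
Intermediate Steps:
$R{\left(x,a \right)} = - 9 x$
$P{\left(p \right)} = p^{\frac{3}{2}}$
$I{\left(A \right)} = -6 - 162 i \sqrt{6}$ ($I{\left(A \right)} = -6 + \left(\left(-9\right) 6\right)^{\frac{3}{2}} = -6 + \left(-54\right)^{\frac{3}{2}} = -6 - 162 i \sqrt{6}$)
$y = -30 - 972 i \sqrt{6}$ ($y = 6 \left(-6 - 162 i \sqrt{6}\right) + 6 = \left(-36 - 972 i \sqrt{6}\right) + 6 = -30 - 972 i \sqrt{6} \approx -30.0 - 2380.9 i$)
$y^{2} = \left(-30 - 972 i \sqrt{6}\right)^{2}$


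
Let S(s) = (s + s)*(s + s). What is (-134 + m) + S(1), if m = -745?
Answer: -875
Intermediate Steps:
S(s) = 4*s² (S(s) = (2*s)*(2*s) = 4*s²)
(-134 + m) + S(1) = (-134 - 745) + 4*1² = -879 + 4*1 = -879 + 4 = -875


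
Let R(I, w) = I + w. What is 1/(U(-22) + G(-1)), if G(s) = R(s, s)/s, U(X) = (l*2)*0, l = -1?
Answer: 1/2 ≈ 0.50000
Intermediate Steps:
U(X) = 0 (U(X) = -1*2*0 = -2*0 = 0)
G(s) = 2 (G(s) = (s + s)/s = (2*s)/s = 2)
1/(U(-22) + G(-1)) = 1/(0 + 2) = 1/2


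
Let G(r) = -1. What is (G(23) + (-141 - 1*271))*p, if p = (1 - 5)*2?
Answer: 3304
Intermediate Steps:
p = -8 (p = -4*2 = -8)
(G(23) + (-141 - 1*271))*p = (-1 + (-141 - 1*271))*(-8) = (-1 + (-141 - 271))*(-8) = (-1 - 412)*(-8) = -413*(-8) = 3304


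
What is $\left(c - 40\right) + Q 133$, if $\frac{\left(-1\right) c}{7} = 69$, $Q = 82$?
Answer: $10383$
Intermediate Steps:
$c = -483$ ($c = \left(-7\right) 69 = -483$)
$\left(c - 40\right) + Q 133 = \left(-483 - 40\right) + 82 \cdot 133 = \left(-483 - 40\right) + 10906 = -523 + 10906 = 10383$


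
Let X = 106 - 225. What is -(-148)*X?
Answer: -17612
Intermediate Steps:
X = -119
-(-148)*X = -(-148)*(-119) = -1*17612 = -17612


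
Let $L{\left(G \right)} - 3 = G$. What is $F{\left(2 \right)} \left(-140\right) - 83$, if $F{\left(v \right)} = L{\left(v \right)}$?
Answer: $-783$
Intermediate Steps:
$L{\left(G \right)} = 3 + G$
$F{\left(v \right)} = 3 + v$
$F{\left(2 \right)} \left(-140\right) - 83 = \left(3 + 2\right) \left(-140\right) - 83 = 5 \left(-140\right) - 83 = -700 - 83 = -783$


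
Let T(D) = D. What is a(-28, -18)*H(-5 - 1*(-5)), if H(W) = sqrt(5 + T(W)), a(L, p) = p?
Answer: -18*sqrt(5) ≈ -40.249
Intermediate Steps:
H(W) = sqrt(5 + W)
a(-28, -18)*H(-5 - 1*(-5)) = -18*sqrt(5 + (-5 - 1*(-5))) = -18*sqrt(5 + (-5 + 5)) = -18*sqrt(5 + 0) = -18*sqrt(5)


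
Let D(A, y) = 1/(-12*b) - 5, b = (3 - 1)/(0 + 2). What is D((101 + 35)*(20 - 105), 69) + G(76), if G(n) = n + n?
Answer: 1763/12 ≈ 146.92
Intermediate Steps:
G(n) = 2*n
b = 1 (b = 2/2 = 2*(½) = 1)
D(A, y) = -61/12 (D(A, y) = 1/(-12*1) - 5 = 1/(-12) - 5 = -1/12 - 5 = -61/12)
D((101 + 35)*(20 - 105), 69) + G(76) = -61/12 + 2*76 = -61/12 + 152 = 1763/12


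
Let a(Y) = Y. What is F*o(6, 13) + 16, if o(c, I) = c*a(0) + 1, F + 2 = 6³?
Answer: 230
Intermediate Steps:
F = 214 (F = -2 + 6³ = -2 + 216 = 214)
o(c, I) = 1 (o(c, I) = c*0 + 1 = 0 + 1 = 1)
F*o(6, 13) + 16 = 214*1 + 16 = 214 + 16 = 230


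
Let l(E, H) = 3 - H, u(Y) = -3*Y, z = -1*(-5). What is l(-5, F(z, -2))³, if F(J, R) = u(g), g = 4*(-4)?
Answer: -91125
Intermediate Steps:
g = -16
z = 5
F(J, R) = 48 (F(J, R) = -3*(-16) = 48)
l(-5, F(z, -2))³ = (3 - 1*48)³ = (3 - 48)³ = (-45)³ = -91125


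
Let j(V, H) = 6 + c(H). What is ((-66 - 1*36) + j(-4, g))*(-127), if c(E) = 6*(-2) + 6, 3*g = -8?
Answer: 12954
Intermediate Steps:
g = -8/3 (g = (⅓)*(-8) = -8/3 ≈ -2.6667)
c(E) = -6 (c(E) = -12 + 6 = -6)
j(V, H) = 0 (j(V, H) = 6 - 6 = 0)
((-66 - 1*36) + j(-4, g))*(-127) = ((-66 - 1*36) + 0)*(-127) = ((-66 - 36) + 0)*(-127) = (-102 + 0)*(-127) = -102*(-127) = 12954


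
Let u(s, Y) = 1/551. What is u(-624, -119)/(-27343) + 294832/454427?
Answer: 4441936393749/6846394001011 ≈ 0.64880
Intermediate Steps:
u(s, Y) = 1/551
u(-624, -119)/(-27343) + 294832/454427 = (1/551)/(-27343) + 294832/454427 = (1/551)*(-1/27343) + 294832*(1/454427) = -1/15065993 + 294832/454427 = 4441936393749/6846394001011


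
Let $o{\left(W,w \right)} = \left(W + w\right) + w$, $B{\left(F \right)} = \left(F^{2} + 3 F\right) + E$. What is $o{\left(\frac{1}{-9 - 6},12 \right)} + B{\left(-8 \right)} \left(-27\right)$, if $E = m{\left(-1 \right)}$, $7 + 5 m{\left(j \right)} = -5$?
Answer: $- \frac{14869}{15} \approx -991.27$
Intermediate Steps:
$m{\left(j \right)} = - \frac{12}{5}$ ($m{\left(j \right)} = - \frac{7}{5} + \frac{1}{5} \left(-5\right) = - \frac{7}{5} - 1 = - \frac{12}{5}$)
$E = - \frac{12}{5} \approx -2.4$
$B{\left(F \right)} = - \frac{12}{5} + F^{2} + 3 F$ ($B{\left(F \right)} = \left(F^{2} + 3 F\right) - \frac{12}{5} = - \frac{12}{5} + F^{2} + 3 F$)
$o{\left(W,w \right)} = W + 2 w$
$o{\left(\frac{1}{-9 - 6},12 \right)} + B{\left(-8 \right)} \left(-27\right) = \left(\frac{1}{-9 - 6} + 2 \cdot 12\right) + \left(- \frac{12}{5} + \left(-8\right)^{2} + 3 \left(-8\right)\right) \left(-27\right) = \left(\frac{1}{-15} + 24\right) + \left(- \frac{12}{5} + 64 - 24\right) \left(-27\right) = \left(- \frac{1}{15} + 24\right) + \frac{188}{5} \left(-27\right) = \frac{359}{15} - \frac{5076}{5} = - \frac{14869}{15}$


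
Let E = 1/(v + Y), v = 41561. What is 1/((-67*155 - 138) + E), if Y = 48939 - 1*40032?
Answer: -50468/531074763 ≈ -9.5030e-5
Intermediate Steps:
Y = 8907 (Y = 48939 - 40032 = 8907)
E = 1/50468 (E = 1/(41561 + 8907) = 1/50468 ≈ 1.9815e-5)
1/((-67*155 - 138) + E) = 1/((-67*155 - 138) + 1/50468) = 1/((-10385 - 138) + 1/50468) = 1/(-10523 + 1/50468) = 1/(-531074763/50468) = -50468/531074763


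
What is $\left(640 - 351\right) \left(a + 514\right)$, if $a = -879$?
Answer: $-105485$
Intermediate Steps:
$\left(640 - 351\right) \left(a + 514\right) = \left(640 - 351\right) \left(-879 + 514\right) = 289 \left(-365\right) = -105485$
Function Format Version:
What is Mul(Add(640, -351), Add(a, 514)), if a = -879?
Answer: -105485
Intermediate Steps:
Mul(Add(640, -351), Add(a, 514)) = Mul(Add(640, -351), Add(-879, 514)) = Mul(289, -365) = -105485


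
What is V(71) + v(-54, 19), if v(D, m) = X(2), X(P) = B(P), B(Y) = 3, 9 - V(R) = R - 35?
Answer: -24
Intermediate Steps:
V(R) = 44 - R (V(R) = 9 - (R - 35) = 9 - (-35 + R) = 9 + (35 - R) = 44 - R)
X(P) = 3
v(D, m) = 3
V(71) + v(-54, 19) = (44 - 1*71) + 3 = (44 - 71) + 3 = -27 + 3 = -24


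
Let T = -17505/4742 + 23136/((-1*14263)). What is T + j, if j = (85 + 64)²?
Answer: 1501208491619/67635146 ≈ 22196.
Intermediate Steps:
j = 22201 (j = 149² = 22201)
T = -359384727/67635146 (T = -17505*1/4742 + 23136/(-14263) = -17505/4742 + 23136*(-1/14263) = -17505/4742 - 23136/14263 = -359384727/67635146 ≈ -5.3136)
T + j = -359384727/67635146 + 22201 = 1501208491619/67635146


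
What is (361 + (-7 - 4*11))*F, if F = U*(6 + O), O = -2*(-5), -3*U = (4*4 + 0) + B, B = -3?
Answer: -64480/3 ≈ -21493.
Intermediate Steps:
U = -13/3 (U = -((4*4 + 0) - 3)/3 = -((16 + 0) - 3)/3 = -(16 - 3)/3 = -1/3*13 = -13/3 ≈ -4.3333)
O = 10
F = -208/3 (F = -13*(6 + 10)/3 = -13/3*16 = -208/3 ≈ -69.333)
(361 + (-7 - 4*11))*F = (361 + (-7 - 4*11))*(-208/3) = (361 + (-7 - 44))*(-208/3) = (361 - 51)*(-208/3) = 310*(-208/3) = -64480/3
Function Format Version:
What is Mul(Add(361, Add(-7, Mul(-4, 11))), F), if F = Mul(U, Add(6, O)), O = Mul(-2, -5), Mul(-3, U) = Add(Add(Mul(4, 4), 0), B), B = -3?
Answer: Rational(-64480, 3) ≈ -21493.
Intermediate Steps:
U = Rational(-13, 3) (U = Mul(Rational(-1, 3), Add(Add(Mul(4, 4), 0), -3)) = Mul(Rational(-1, 3), Add(Add(16, 0), -3)) = Mul(Rational(-1, 3), Add(16, -3)) = Mul(Rational(-1, 3), 13) = Rational(-13, 3) ≈ -4.3333)
O = 10
F = Rational(-208, 3) (F = Mul(Rational(-13, 3), Add(6, 10)) = Mul(Rational(-13, 3), 16) = Rational(-208, 3) ≈ -69.333)
Mul(Add(361, Add(-7, Mul(-4, 11))), F) = Mul(Add(361, Add(-7, Mul(-4, 11))), Rational(-208, 3)) = Mul(Add(361, Add(-7, -44)), Rational(-208, 3)) = Mul(Add(361, -51), Rational(-208, 3)) = Mul(310, Rational(-208, 3)) = Rational(-64480, 3)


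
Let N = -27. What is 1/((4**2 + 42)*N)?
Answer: -1/1566 ≈ -0.00063857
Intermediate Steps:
1/((4**2 + 42)*N) = 1/((4**2 + 42)*(-27)) = 1/((16 + 42)*(-27)) = 1/(58*(-27)) = 1/(-1566) = -1/1566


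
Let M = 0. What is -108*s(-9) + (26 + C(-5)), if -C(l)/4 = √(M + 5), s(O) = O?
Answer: 998 - 4*√5 ≈ 989.06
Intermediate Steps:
C(l) = -4*√5 (C(l) = -4*√(0 + 5) = -4*√5)
-108*s(-9) + (26 + C(-5)) = -108*(-9) + (26 - 4*√5) = 972 + (26 - 4*√5) = 998 - 4*√5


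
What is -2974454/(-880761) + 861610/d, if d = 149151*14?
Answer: 165949322023/43788794637 ≈ 3.7898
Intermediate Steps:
d = 2088114
-2974454/(-880761) + 861610/d = -2974454/(-880761) + 861610/2088114 = -2974454*(-1/880761) + 861610*(1/2088114) = 424922/125823 + 430805/1044057 = 165949322023/43788794637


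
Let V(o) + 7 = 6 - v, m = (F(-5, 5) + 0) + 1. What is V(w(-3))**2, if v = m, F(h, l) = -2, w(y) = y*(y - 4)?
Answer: 0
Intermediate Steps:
w(y) = y*(-4 + y)
m = -1 (m = (-2 + 0) + 1 = -2 + 1 = -1)
v = -1
V(o) = 0 (V(o) = -7 + (6 - 1*(-1)) = -7 + (6 + 1) = -7 + 7 = 0)
V(w(-3))**2 = 0**2 = 0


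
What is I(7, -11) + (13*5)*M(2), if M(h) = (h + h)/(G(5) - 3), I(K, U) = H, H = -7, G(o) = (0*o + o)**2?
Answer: 53/11 ≈ 4.8182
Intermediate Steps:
G(o) = o**2 (G(o) = (0 + o)**2 = o**2)
I(K, U) = -7
M(h) = h/11 (M(h) = (h + h)/(5**2 - 3) = (2*h)/(25 - 3) = (2*h)/22 = (2*h)*(1/22) = h/11)
I(7, -11) + (13*5)*M(2) = -7 + (13*5)*((1/11)*2) = -7 + 65*(2/11) = -7 + 130/11 = 53/11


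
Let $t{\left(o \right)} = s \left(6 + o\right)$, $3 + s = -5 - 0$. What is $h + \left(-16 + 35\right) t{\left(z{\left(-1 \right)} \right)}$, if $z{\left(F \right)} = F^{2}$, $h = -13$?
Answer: $-1077$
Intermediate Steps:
$s = -8$ ($s = -3 - 5 = -8$)
$t{\left(o \right)} = -48 - 8 o$ ($t{\left(o \right)} = - 8 \left(6 + o\right) = -48 - 8 o$)
$h + \left(-16 + 35\right) t{\left(z{\left(-1 \right)} \right)} = -13 + \left(-16 + 35\right) \left(-48 - 8 \left(-1\right)^{2}\right) = -13 + 19 \left(-48 - 8\right) = -13 + 19 \left(-56\right) = -13 - 1064 = -1077$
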